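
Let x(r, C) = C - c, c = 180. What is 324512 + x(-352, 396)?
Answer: 324728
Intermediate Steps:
x(r, C) = -180 + C (x(r, C) = C - 1*180 = C - 180 = -180 + C)
324512 + x(-352, 396) = 324512 + (-180 + 396) = 324512 + 216 = 324728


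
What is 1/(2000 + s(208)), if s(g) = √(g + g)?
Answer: 125/249974 - √26/999896 ≈ 0.00049495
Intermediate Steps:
s(g) = √2*√g (s(g) = √(2*g) = √2*√g)
1/(2000 + s(208)) = 1/(2000 + √2*√208) = 1/(2000 + √2*(4*√13)) = 1/(2000 + 4*√26)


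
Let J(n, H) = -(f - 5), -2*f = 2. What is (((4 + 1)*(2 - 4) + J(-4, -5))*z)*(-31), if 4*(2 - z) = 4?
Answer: 124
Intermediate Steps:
f = -1 (f = -½*2 = -1)
z = 1 (z = 2 - ¼*4 = 2 - 1 = 1)
J(n, H) = 6 (J(n, H) = -(-1 - 5) = -1*(-6) = 6)
(((4 + 1)*(2 - 4) + J(-4, -5))*z)*(-31) = (((4 + 1)*(2 - 4) + 6)*1)*(-31) = ((5*(-2) + 6)*1)*(-31) = ((-10 + 6)*1)*(-31) = -4*1*(-31) = -4*(-31) = 124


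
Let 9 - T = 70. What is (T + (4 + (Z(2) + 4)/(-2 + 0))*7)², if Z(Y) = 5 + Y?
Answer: 20449/4 ≈ 5112.3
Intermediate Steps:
T = -61 (T = 9 - 1*70 = 9 - 70 = -61)
(T + (4 + (Z(2) + 4)/(-2 + 0))*7)² = (-61 + (4 + ((5 + 2) + 4)/(-2 + 0))*7)² = (-61 + (4 + (7 + 4)/(-2))*7)² = (-61 + (4 + 11*(-½))*7)² = (-61 + (4 - 11/2)*7)² = (-61 - 3/2*7)² = (-61 - 21/2)² = (-143/2)² = 20449/4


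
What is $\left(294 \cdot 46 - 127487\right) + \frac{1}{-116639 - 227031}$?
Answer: $- \frac{39165664211}{343670} \approx -1.1396 \cdot 10^{5}$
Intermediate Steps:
$\left(294 \cdot 46 - 127487\right) + \frac{1}{-116639 - 227031} = \left(13524 - 127487\right) + \frac{1}{-343670} = -113963 - \frac{1}{343670} = - \frac{39165664211}{343670}$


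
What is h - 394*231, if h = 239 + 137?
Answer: -90638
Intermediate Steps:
h = 376
h - 394*231 = 376 - 394*231 = 376 - 91014 = -90638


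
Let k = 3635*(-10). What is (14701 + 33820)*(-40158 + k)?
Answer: -3712244668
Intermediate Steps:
k = -36350
(14701 + 33820)*(-40158 + k) = (14701 + 33820)*(-40158 - 36350) = 48521*(-76508) = -3712244668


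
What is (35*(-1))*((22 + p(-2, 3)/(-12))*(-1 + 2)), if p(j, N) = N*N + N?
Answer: -735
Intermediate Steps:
p(j, N) = N + N**2 (p(j, N) = N**2 + N = N + N**2)
(35*(-1))*((22 + p(-2, 3)/(-12))*(-1 + 2)) = (35*(-1))*((22 + (3*(1 + 3))/(-12))*(-1 + 2)) = -35*(22 + (3*4)*(-1/12)) = -35*(22 + 12*(-1/12)) = -35*(22 - 1) = -735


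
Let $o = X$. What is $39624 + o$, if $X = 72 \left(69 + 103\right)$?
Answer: $52008$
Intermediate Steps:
$X = 12384$ ($X = 72 \cdot 172 = 12384$)
$o = 12384$
$39624 + o = 39624 + 12384 = 52008$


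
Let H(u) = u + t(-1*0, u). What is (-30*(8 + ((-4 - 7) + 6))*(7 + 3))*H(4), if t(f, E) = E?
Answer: -7200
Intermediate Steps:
H(u) = 2*u (H(u) = u + u = 2*u)
(-30*(8 + ((-4 - 7) + 6))*(7 + 3))*H(4) = (-30*(8 + ((-4 - 7) + 6))*(7 + 3))*(2*4) = -30*(8 + (-11 + 6))*10*8 = -30*(8 - 5)*10*8 = -90*10*8 = -30*30*8 = -900*8 = -7200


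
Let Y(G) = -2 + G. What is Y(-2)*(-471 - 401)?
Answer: 3488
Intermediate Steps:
Y(-2)*(-471 - 401) = (-2 - 2)*(-471 - 401) = -4*(-872) = 3488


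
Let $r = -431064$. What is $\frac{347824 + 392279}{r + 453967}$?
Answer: $\frac{740103}{22903} \approx 32.315$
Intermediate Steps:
$\frac{347824 + 392279}{r + 453967} = \frac{347824 + 392279}{-431064 + 453967} = \frac{740103}{22903}$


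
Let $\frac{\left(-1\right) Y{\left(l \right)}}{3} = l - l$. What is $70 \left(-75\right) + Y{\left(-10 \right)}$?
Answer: $-5250$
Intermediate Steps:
$Y{\left(l \right)} = 0$ ($Y{\left(l \right)} = - 3 \left(l - l\right) = \left(-3\right) 0 = 0$)
$70 \left(-75\right) + Y{\left(-10 \right)} = 70 \left(-75\right) + 0 = -5250 + 0 = -5250$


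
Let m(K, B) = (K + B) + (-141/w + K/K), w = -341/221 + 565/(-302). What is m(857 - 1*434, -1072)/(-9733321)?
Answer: 46078078/739235996629 ≈ 6.2332e-5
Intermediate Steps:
w = -227847/66742 (w = -341*1/221 + 565*(-1/302) = -341/221 - 565/302 = -227847/66742 ≈ -3.4138)
m(K, B) = 3212823/75949 + B + K (m(K, B) = (K + B) + (-141/(-227847/66742) + K/K) = (B + K) + (-141*(-66742/227847) + 1) = (B + K) + (3136874/75949 + 1) = (B + K) + 3212823/75949 = 3212823/75949 + B + K)
m(857 - 1*434, -1072)/(-9733321) = (3212823/75949 - 1072 + (857 - 1*434))/(-9733321) = (3212823/75949 - 1072 + (857 - 434))*(-1/9733321) = (3212823/75949 - 1072 + 423)*(-1/9733321) = -46078078/75949*(-1/9733321) = 46078078/739235996629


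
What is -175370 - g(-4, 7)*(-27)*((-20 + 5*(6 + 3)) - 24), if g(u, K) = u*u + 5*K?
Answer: -173993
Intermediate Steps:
g(u, K) = u**2 + 5*K
-175370 - g(-4, 7)*(-27)*((-20 + 5*(6 + 3)) - 24) = -175370 - ((-4)**2 + 5*7)*(-27)*((-20 + 5*(6 + 3)) - 24) = -175370 - (16 + 35)*(-27)*((-20 + 5*9) - 24) = -175370 - 51*(-27)*((-20 + 45) - 24) = -175370 - (-1377)*(25 - 24) = -175370 - (-1377) = -175370 - 1*(-1377) = -175370 + 1377 = -173993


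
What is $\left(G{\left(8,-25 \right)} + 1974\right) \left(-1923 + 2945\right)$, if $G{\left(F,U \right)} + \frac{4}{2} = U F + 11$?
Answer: $1822226$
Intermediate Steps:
$G{\left(F,U \right)} = 9 + F U$ ($G{\left(F,U \right)} = -2 + \left(U F + 11\right) = -2 + \left(F U + 11\right) = -2 + \left(11 + F U\right) = 9 + F U$)
$\left(G{\left(8,-25 \right)} + 1974\right) \left(-1923 + 2945\right) = \left(\left(9 + 8 \left(-25\right)\right) + 1974\right) \left(-1923 + 2945\right) = \left(\left(9 - 200\right) + 1974\right) 1022 = \left(-191 + 1974\right) 1022 = 1783 \cdot 1022 = 1822226$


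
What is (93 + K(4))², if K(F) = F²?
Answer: 11881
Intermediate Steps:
(93 + K(4))² = (93 + 4²)² = (93 + 16)² = 109² = 11881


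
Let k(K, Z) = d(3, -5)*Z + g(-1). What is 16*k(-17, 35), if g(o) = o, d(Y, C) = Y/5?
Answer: 320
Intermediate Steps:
d(Y, C) = Y/5 (d(Y, C) = Y*(⅕) = Y/5)
k(K, Z) = -1 + 3*Z/5 (k(K, Z) = ((⅕)*3)*Z - 1 = 3*Z/5 - 1 = -1 + 3*Z/5)
16*k(-17, 35) = 16*(-1 + (⅗)*35) = 16*(-1 + 21) = 16*20 = 320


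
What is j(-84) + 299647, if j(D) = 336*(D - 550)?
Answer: 86623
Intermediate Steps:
j(D) = -184800 + 336*D (j(D) = 336*(-550 + D) = -184800 + 336*D)
j(-84) + 299647 = (-184800 + 336*(-84)) + 299647 = (-184800 - 28224) + 299647 = -213024 + 299647 = 86623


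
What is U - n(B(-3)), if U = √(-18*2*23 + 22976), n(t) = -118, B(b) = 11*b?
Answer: 118 + 14*√113 ≈ 266.82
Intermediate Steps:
U = 14*√113 (U = √(-36*23 + 22976) = √(-828 + 22976) = √22148 = 14*√113 ≈ 148.82)
U - n(B(-3)) = 14*√113 - 1*(-118) = 14*√113 + 118 = 118 + 14*√113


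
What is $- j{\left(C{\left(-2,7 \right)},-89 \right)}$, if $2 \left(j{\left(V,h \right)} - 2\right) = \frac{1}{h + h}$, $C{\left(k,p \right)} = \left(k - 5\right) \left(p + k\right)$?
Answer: $- \frac{711}{356} \approx -1.9972$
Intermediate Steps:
$C{\left(k,p \right)} = \left(-5 + k\right) \left(k + p\right)$
$j{\left(V,h \right)} = 2 + \frac{1}{4 h}$ ($j{\left(V,h \right)} = 2 + \frac{1}{2 \left(h + h\right)} = 2 + \frac{1}{2 \cdot 2 h} = 2 + \frac{\frac{1}{2} \frac{1}{h}}{2} = 2 + \frac{1}{4 h}$)
$- j{\left(C{\left(-2,7 \right)},-89 \right)} = - (2 + \frac{1}{4 \left(-89\right)}) = - (2 + \frac{1}{4} \left(- \frac{1}{89}\right)) = - (2 - \frac{1}{356}) = \left(-1\right) \frac{711}{356} = - \frac{711}{356}$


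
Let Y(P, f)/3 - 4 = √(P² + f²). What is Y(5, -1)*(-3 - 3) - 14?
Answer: -86 - 18*√26 ≈ -177.78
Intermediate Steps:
Y(P, f) = 12 + 3*√(P² + f²)
Y(5, -1)*(-3 - 3) - 14 = (12 + 3*√(5² + (-1)²))*(-3 - 3) - 14 = (12 + 3*√(25 + 1))*(-6) - 14 = (12 + 3*√26)*(-6) - 14 = (-72 - 18*√26) - 14 = -86 - 18*√26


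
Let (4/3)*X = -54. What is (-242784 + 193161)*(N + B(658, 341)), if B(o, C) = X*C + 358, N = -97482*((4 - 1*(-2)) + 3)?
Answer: 88407393963/2 ≈ 4.4204e+10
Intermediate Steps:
X = -81/2 (X = (¾)*(-54) = -81/2 ≈ -40.500)
N = -877338 (N = -97482*((4 + 2) + 3) = -97482*(6 + 3) = -97482*9 = -16247*54 = -877338)
B(o, C) = 358 - 81*C/2 (B(o, C) = -81*C/2 + 358 = 358 - 81*C/2)
(-242784 + 193161)*(N + B(658, 341)) = (-242784 + 193161)*(-877338 + (358 - 81/2*341)) = -49623*(-877338 + (358 - 27621/2)) = -49623*(-877338 - 26905/2) = -49623*(-1781581/2) = 88407393963/2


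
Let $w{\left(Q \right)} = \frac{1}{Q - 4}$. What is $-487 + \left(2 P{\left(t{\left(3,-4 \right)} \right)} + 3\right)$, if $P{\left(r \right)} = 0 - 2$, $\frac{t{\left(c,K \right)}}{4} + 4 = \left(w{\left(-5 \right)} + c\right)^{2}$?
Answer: $-488$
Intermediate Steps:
$w{\left(Q \right)} = \frac{1}{-4 + Q}$
$t{\left(c,K \right)} = -16 + 4 \left(- \frac{1}{9} + c\right)^{2}$ ($t{\left(c,K \right)} = -16 + 4 \left(\frac{1}{-4 - 5} + c\right)^{2} = -16 + 4 \left(\frac{1}{-9} + c\right)^{2} = -16 + 4 \left(- \frac{1}{9} + c\right)^{2}$)
$P{\left(r \right)} = -2$ ($P{\left(r \right)} = 0 - 2 = -2$)
$-487 + \left(2 P{\left(t{\left(3,-4 \right)} \right)} + 3\right) = -487 + \left(2 \left(-2\right) + 3\right) = -487 + \left(-4 + 3\right) = -487 - 1 = -488$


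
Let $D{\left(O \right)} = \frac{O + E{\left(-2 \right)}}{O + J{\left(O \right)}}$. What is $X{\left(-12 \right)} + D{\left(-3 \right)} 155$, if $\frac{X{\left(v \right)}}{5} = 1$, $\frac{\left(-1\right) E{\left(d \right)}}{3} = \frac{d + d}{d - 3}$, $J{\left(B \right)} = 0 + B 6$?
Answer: $\frac{314}{7} \approx 44.857$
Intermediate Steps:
$J{\left(B \right)} = 6 B$ ($J{\left(B \right)} = 0 + 6 B = 6 B$)
$E{\left(d \right)} = - \frac{6 d}{-3 + d}$ ($E{\left(d \right)} = - 3 \frac{d + d}{d - 3} = - 3 \frac{2 d}{-3 + d} = - \frac{6 d}{-3 + d}$)
$D{\left(O \right)} = \frac{- \frac{12}{5} + O}{7 O}$ ($D{\left(O \right)} = \frac{O - - \frac{12}{-3 - 2}}{O + 6 O} = \frac{O - - \frac{12}{-5}}{7 O} = \left(O - \left(-12\right) \left(- \frac{1}{5}\right)\right) \frac{1}{7 O} = \left(O - \frac{12}{5}\right) \frac{1}{7 O} = \left(- \frac{12}{5} + O\right) \frac{1}{7 O} = \frac{- \frac{12}{5} + O}{7 O}$)
$X{\left(v \right)} = 5$ ($X{\left(v \right)} = 5 \cdot 1 = 5$)
$X{\left(-12 \right)} + D{\left(-3 \right)} 155 = 5 + \frac{-12 + 5 \left(-3\right)}{35 \left(-3\right)} 155 = 5 + \frac{1}{35} \left(- \frac{1}{3}\right) \left(-12 - 15\right) 155 = 5 + \frac{1}{35} \left(- \frac{1}{3}\right) \left(-27\right) 155 = 5 + \frac{9}{35} \cdot 155 = 5 + \frac{279}{7} = \frac{314}{7}$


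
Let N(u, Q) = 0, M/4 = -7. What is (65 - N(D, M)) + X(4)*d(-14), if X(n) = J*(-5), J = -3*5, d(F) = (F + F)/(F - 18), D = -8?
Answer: 1045/8 ≈ 130.63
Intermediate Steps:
M = -28 (M = 4*(-7) = -28)
d(F) = 2*F/(-18 + F) (d(F) = (2*F)/(-18 + F) = 2*F/(-18 + F))
J = -15
X(n) = 75 (X(n) = -15*(-5) = 75)
(65 - N(D, M)) + X(4)*d(-14) = (65 - 1*0) + 75*(2*(-14)/(-18 - 14)) = (65 + 0) + 75*(2*(-14)/(-32)) = 65 + 75*(2*(-14)*(-1/32)) = 65 + 75*(7/8) = 65 + 525/8 = 1045/8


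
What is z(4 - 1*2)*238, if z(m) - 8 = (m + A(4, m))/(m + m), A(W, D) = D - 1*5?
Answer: 3689/2 ≈ 1844.5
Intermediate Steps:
A(W, D) = -5 + D (A(W, D) = D - 5 = -5 + D)
z(m) = 8 + (-5 + 2*m)/(2*m) (z(m) = 8 + (m + (-5 + m))/(m + m) = 8 + (-5 + 2*m)/((2*m)) = 8 + (-5 + 2*m)*(1/(2*m)) = 8 + (-5 + 2*m)/(2*m))
z(4 - 1*2)*238 = (9 - 5/(2*(4 - 1*2)))*238 = (9 - 5/(2*(4 - 2)))*238 = (9 - 5/2/2)*238 = (9 - 5/2*½)*238 = (9 - 5/4)*238 = (31/4)*238 = 3689/2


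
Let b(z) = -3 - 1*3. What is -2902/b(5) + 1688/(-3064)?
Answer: 555100/1149 ≈ 483.12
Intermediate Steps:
b(z) = -6 (b(z) = -3 - 3 = -6)
-2902/b(5) + 1688/(-3064) = -2902/(-6) + 1688/(-3064) = -2902*(-⅙) + 1688*(-1/3064) = 1451/3 - 211/383 = 555100/1149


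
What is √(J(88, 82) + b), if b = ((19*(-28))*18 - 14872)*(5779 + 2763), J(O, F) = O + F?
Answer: I*√208834646 ≈ 14451.0*I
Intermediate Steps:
J(O, F) = F + O
b = -208834816 (b = (-532*18 - 14872)*8542 = (-9576 - 14872)*8542 = -24448*8542 = -208834816)
√(J(88, 82) + b) = √((82 + 88) - 208834816) = √(170 - 208834816) = √(-208834646) = I*√208834646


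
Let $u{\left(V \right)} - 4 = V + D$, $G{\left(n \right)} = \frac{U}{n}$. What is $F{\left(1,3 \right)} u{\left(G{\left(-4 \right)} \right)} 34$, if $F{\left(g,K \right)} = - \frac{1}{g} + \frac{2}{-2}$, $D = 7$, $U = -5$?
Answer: $-833$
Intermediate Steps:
$G{\left(n \right)} = - \frac{5}{n}$
$u{\left(V \right)} = 11 + V$ ($u{\left(V \right)} = 4 + \left(V + 7\right) = 4 + \left(7 + V\right) = 11 + V$)
$F{\left(g,K \right)} = -1 - \frac{1}{g}$ ($F{\left(g,K \right)} = - \frac{1}{g} + 2 \left(- \frac{1}{2}\right) = - \frac{1}{g} - 1 = -1 - \frac{1}{g}$)
$F{\left(1,3 \right)} u{\left(G{\left(-4 \right)} \right)} 34 = \frac{-1 - 1}{1} \left(11 - \frac{5}{-4}\right) 34 = 1 \left(-1 - 1\right) \left(11 - - \frac{5}{4}\right) 34 = 1 \left(-2\right) \left(11 + \frac{5}{4}\right) 34 = \left(-2\right) \frac{49}{4} \cdot 34 = \left(- \frac{49}{2}\right) 34 = -833$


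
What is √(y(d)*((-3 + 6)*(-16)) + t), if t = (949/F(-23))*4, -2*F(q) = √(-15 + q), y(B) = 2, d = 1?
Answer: 2*√(-8664 + 18031*I*√38)/19 ≈ 23.868 + 25.8*I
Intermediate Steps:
F(q) = -√(-15 + q)/2
t = 3796*I*√38/19 (t = (949/((-√(-15 - 23)/2)))*4 = (949/((-I*√38/2)))*4 = (949*(I*√38/19))*4 = (949*I*√38/19)*4 = 3796*I*√38/19 ≈ 1231.6*I)
√(y(d)*((-3 + 6)*(-16)) + t) = √(2*((-3 + 6)*(-16)) + 3796*I*√38/19) = √(2*(3*(-16)) + 3796*I*√38/19) = √(2*(-48) + 3796*I*√38/19) = √(-96 + 3796*I*√38/19)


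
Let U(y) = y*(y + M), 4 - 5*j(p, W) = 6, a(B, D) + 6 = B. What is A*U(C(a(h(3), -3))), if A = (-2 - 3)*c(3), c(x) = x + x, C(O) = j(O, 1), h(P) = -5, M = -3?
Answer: -204/5 ≈ -40.800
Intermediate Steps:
a(B, D) = -6 + B
j(p, W) = -2/5 (j(p, W) = 4/5 - 1/5*6 = 4/5 - 6/5 = -2/5)
C(O) = -2/5
c(x) = 2*x
U(y) = y*(-3 + y) (U(y) = y*(y - 3) = y*(-3 + y))
A = -30 (A = (-2 - 3)*(2*3) = -5*6 = -30)
A*U(C(a(h(3), -3))) = -(-12)*(-3 - 2/5) = -(-12)*(-17)/5 = -30*34/25 = -204/5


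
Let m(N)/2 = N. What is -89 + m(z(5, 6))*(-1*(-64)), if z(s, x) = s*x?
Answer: 3751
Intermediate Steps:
m(N) = 2*N
-89 + m(z(5, 6))*(-1*(-64)) = -89 + (2*(5*6))*(-1*(-64)) = -89 + (2*30)*64 = -89 + 60*64 = -89 + 3840 = 3751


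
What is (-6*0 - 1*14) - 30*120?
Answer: -3614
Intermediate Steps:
(-6*0 - 1*14) - 30*120 = (0 - 14) - 3600 = -14 - 3600 = -3614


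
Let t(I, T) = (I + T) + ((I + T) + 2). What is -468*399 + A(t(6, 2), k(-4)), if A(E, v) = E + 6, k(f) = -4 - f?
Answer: -186708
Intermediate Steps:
t(I, T) = 2 + 2*I + 2*T (t(I, T) = (I + T) + (2 + I + T) = 2 + 2*I + 2*T)
A(E, v) = 6 + E
-468*399 + A(t(6, 2), k(-4)) = -468*399 + (6 + (2 + 2*6 + 2*2)) = -186732 + (6 + (2 + 12 + 4)) = -186732 + (6 + 18) = -186732 + 24 = -186708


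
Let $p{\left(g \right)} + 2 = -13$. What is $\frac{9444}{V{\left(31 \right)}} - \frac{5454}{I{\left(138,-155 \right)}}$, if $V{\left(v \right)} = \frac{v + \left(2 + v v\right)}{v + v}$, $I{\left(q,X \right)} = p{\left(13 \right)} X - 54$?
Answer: $\frac{220718802}{376229} \approx 586.66$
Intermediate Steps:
$p{\left(g \right)} = -15$ ($p{\left(g \right)} = -2 - 13 = -15$)
$I{\left(q,X \right)} = -54 - 15 X$ ($I{\left(q,X \right)} = - 15 X - 54 = -54 - 15 X$)
$V{\left(v \right)} = \frac{2 + v + v^{2}}{2 v}$ ($V{\left(v \right)} = \frac{v + \left(2 + v^{2}\right)}{2 v} = \left(2 + v + v^{2}\right) \frac{1}{2 v} = \frac{2 + v + v^{2}}{2 v}$)
$\frac{9444}{V{\left(31 \right)}} - \frac{5454}{I{\left(138,-155 \right)}} = \frac{9444}{\frac{1}{2} \cdot \frac{1}{31} \left(2 + 31 \left(1 + 31\right)\right)} - \frac{5454}{-54 - -2325} = \frac{9444}{\frac{1}{2} \cdot \frac{1}{31} \left(2 + 31 \cdot 32\right)} - \frac{5454}{-54 + 2325} = \frac{9444}{\frac{1}{2} \cdot \frac{1}{31} \left(2 + 992\right)} - \frac{5454}{2271} = \frac{9444}{\frac{1}{2} \cdot \frac{1}{31} \cdot 994} - \frac{1818}{757} = \frac{9444}{\frac{497}{31}} - \frac{1818}{757} = 9444 \cdot \frac{31}{497} - \frac{1818}{757} = \frac{292764}{497} - \frac{1818}{757} = \frac{220718802}{376229}$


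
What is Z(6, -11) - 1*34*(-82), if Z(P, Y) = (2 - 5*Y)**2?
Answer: 6037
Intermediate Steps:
Z(6, -11) - 1*34*(-82) = (-2 + 5*(-11))**2 - 1*34*(-82) = (-2 - 55)**2 - 34*(-82) = (-57)**2 + 2788 = 3249 + 2788 = 6037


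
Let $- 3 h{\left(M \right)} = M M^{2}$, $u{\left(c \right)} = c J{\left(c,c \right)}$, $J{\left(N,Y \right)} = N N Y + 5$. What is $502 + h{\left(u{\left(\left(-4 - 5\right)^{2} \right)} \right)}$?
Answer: $-26589564839194748838290$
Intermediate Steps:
$J{\left(N,Y \right)} = 5 + Y N^{2}$ ($J{\left(N,Y \right)} = N^{2} Y + 5 = Y N^{2} + 5 = 5 + Y N^{2}$)
$u{\left(c \right)} = c \left(5 + c^{3}\right)$ ($u{\left(c \right)} = c \left(5 + c c^{2}\right) = c \left(5 + c^{3}\right)$)
$h{\left(M \right)} = - \frac{M^{3}}{3}$ ($h{\left(M \right)} = - \frac{M M^{2}}{3} = - \frac{M^{3}}{3}$)
$502 + h{\left(u{\left(\left(-4 - 5\right)^{2} \right)} \right)} = 502 - \frac{\left(\left(-4 - 5\right)^{2} \left(5 + \left(\left(-4 - 5\right)^{2}\right)^{3}\right)\right)^{3}}{3} = 502 - \frac{\left(\left(-9\right)^{2} \left(5 + \left(\left(-9\right)^{2}\right)^{3}\right)\right)^{3}}{3} = 502 - \frac{\left(81 \left(5 + 81^{3}\right)\right)^{3}}{3} = 502 - \frac{\left(81 \left(5 + 531441\right)\right)^{3}}{3} = 502 - \frac{\left(81 \cdot 531446\right)^{3}}{3} = 502 - \frac{43047126^{3}}{3} = 502 - 26589564839194748838792 = -26589564839194748838290$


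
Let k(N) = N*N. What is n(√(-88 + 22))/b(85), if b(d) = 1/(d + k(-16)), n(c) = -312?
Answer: -106392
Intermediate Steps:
k(N) = N²
b(d) = 1/(256 + d) (b(d) = 1/(d + (-16)²) = 1/(d + 256) = 1/(256 + d))
n(√(-88 + 22))/b(85) = -312/(1/(256 + 85)) = -312/(1/341) = -312/1/341 = -312*341 = -106392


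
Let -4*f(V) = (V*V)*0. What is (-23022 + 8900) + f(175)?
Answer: -14122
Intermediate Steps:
f(V) = 0 (f(V) = -V*V*0/4 = -V**2*0/4 = -1/4*0 = 0)
(-23022 + 8900) + f(175) = (-23022 + 8900) + 0 = -14122 + 0 = -14122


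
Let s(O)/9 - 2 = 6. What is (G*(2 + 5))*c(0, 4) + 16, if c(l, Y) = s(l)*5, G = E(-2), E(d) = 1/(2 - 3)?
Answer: -2504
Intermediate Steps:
E(d) = -1 (E(d) = 1/(-1) = -1)
s(O) = 72 (s(O) = 18 + 9*6 = 18 + 54 = 72)
G = -1
c(l, Y) = 360 (c(l, Y) = 72*5 = 360)
(G*(2 + 5))*c(0, 4) + 16 = -(2 + 5)*360 + 16 = -1*7*360 + 16 = -7*360 + 16 = -2520 + 16 = -2504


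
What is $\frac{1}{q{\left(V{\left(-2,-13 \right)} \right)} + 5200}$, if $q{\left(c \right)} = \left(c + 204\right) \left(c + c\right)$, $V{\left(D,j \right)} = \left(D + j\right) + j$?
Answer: $- \frac{1}{4656} \approx -0.00021478$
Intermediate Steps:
$V{\left(D,j \right)} = D + 2 j$
$q{\left(c \right)} = 2 c \left(204 + c\right)$ ($q{\left(c \right)} = \left(204 + c\right) 2 c = 2 c \left(204 + c\right)$)
$\frac{1}{q{\left(V{\left(-2,-13 \right)} \right)} + 5200} = \frac{1}{2 \left(-2 + 2 \left(-13\right)\right) \left(204 + \left(-2 + 2 \left(-13\right)\right)\right) + 5200} = \frac{1}{2 \left(-2 - 26\right) \left(204 - 28\right) + 5200} = \frac{1}{2 \left(-28\right) \left(204 - 28\right) + 5200} = \frac{1}{2 \left(-28\right) 176 + 5200} = \frac{1}{-9856 + 5200} = \frac{1}{-4656} = - \frac{1}{4656}$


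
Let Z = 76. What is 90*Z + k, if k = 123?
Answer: 6963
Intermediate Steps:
90*Z + k = 90*76 + 123 = 6840 + 123 = 6963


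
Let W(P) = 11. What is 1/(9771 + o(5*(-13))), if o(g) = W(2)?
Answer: 1/9782 ≈ 0.00010223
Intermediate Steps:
o(g) = 11
1/(9771 + o(5*(-13))) = 1/(9771 + 11) = 1/9782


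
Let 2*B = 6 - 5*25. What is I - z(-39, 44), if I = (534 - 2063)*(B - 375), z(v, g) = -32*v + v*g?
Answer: 1329637/2 ≈ 6.6482e+5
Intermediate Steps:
z(v, g) = -32*v + g*v
B = -119/2 (B = (6 - 5*25)/2 = (6 - 125)/2 = (½)*(-119) = -119/2 ≈ -59.500)
I = 1328701/2 (I = (534 - 2063)*(-119/2 - 375) = -1529*(-869/2) = 1328701/2 ≈ 6.6435e+5)
I - z(-39, 44) = 1328701/2 - (-39)*(-32 + 44) = 1328701/2 - (-39)*12 = 1328701/2 - 1*(-468) = 1328701/2 + 468 = 1329637/2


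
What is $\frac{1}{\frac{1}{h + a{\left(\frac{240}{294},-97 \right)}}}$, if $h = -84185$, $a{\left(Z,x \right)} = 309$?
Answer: $-83876$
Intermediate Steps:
$\frac{1}{\frac{1}{h + a{\left(\frac{240}{294},-97 \right)}}} = \frac{1}{\frac{1}{-84185 + 309}} = \frac{1}{\frac{1}{-83876}} = \frac{1}{- \frac{1}{83876}} = -83876$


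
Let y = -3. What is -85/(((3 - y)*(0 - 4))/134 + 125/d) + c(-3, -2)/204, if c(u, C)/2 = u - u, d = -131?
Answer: 746045/9947 ≈ 75.002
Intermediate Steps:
c(u, C) = 0 (c(u, C) = 2*(u - u) = 2*0 = 0)
-85/(((3 - y)*(0 - 4))/134 + 125/d) + c(-3, -2)/204 = -85/(((3 - 1*(-3))*(0 - 4))/134 + 125/(-131)) + 0/204 = -85/(((3 + 3)*(-4))*(1/134) + 125*(-1/131)) + 0*(1/204) = -85/((6*(-4))*(1/134) - 125/131) + 0 = -85/(-24*1/134 - 125/131) + 0 = -85/(-12/67 - 125/131) + 0 = -85/(-9947/8777) + 0 = -85*(-8777/9947) + 0 = 746045/9947 + 0 = 746045/9947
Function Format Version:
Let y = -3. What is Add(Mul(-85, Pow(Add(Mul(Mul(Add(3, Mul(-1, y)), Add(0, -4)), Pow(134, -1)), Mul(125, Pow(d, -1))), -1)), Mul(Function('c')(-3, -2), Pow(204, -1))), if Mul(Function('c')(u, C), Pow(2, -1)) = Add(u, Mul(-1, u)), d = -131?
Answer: Rational(746045, 9947) ≈ 75.002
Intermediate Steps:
Function('c')(u, C) = 0 (Function('c')(u, C) = Mul(2, Add(u, Mul(-1, u))) = Mul(2, 0) = 0)
Add(Mul(-85, Pow(Add(Mul(Mul(Add(3, Mul(-1, y)), Add(0, -4)), Pow(134, -1)), Mul(125, Pow(d, -1))), -1)), Mul(Function('c')(-3, -2), Pow(204, -1))) = Add(Mul(-85, Pow(Add(Mul(Mul(Add(3, Mul(-1, -3)), Add(0, -4)), Pow(134, -1)), Mul(125, Pow(-131, -1))), -1)), Mul(0, Pow(204, -1))) = Add(Mul(-85, Pow(Add(Mul(Mul(Add(3, 3), -4), Rational(1, 134)), Mul(125, Rational(-1, 131))), -1)), Mul(0, Rational(1, 204))) = Add(Mul(-85, Pow(Add(Mul(Mul(6, -4), Rational(1, 134)), Rational(-125, 131)), -1)), 0) = Add(Mul(-85, Pow(Add(Mul(-24, Rational(1, 134)), Rational(-125, 131)), -1)), 0) = Add(Mul(-85, Pow(Add(Rational(-12, 67), Rational(-125, 131)), -1)), 0) = Add(Mul(-85, Pow(Rational(-9947, 8777), -1)), 0) = Add(Mul(-85, Rational(-8777, 9947)), 0) = Add(Rational(746045, 9947), 0) = Rational(746045, 9947)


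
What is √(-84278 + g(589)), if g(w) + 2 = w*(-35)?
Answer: 9*I*√1295 ≈ 323.88*I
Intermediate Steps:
g(w) = -2 - 35*w (g(w) = -2 + w*(-35) = -2 - 35*w)
√(-84278 + g(589)) = √(-84278 + (-2 - 35*589)) = √(-84278 + (-2 - 20615)) = √(-84278 - 20617) = √(-104895) = 9*I*√1295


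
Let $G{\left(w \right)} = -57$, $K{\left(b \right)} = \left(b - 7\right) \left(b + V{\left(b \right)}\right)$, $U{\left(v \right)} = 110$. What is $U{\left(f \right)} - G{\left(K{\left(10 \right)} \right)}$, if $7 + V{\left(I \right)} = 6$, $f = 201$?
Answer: $167$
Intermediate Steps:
$V{\left(I \right)} = -1$ ($V{\left(I \right)} = -7 + 6 = -1$)
$K{\left(b \right)} = \left(-1 + b\right) \left(-7 + b\right)$ ($K{\left(b \right)} = \left(b - 7\right) \left(b - 1\right) = \left(-7 + b\right) \left(-1 + b\right) = \left(-1 + b\right) \left(-7 + b\right)$)
$U{\left(f \right)} - G{\left(K{\left(10 \right)} \right)} = 110 - -57 = 110 + 57 = 167$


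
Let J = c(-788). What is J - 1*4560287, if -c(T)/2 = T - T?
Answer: -4560287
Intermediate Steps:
c(T) = 0 (c(T) = -2*(T - T) = -2*0 = 0)
J = 0
J - 1*4560287 = 0 - 1*4560287 = 0 - 4560287 = -4560287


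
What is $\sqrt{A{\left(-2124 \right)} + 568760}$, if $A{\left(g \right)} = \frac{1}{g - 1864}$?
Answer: $\frac{\sqrt{2261410234363}}{1994} \approx 754.16$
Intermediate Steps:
$A{\left(g \right)} = \frac{1}{-1864 + g}$
$\sqrt{A{\left(-2124 \right)} + 568760} = \sqrt{\frac{1}{-1864 - 2124} + 568760} = \sqrt{\frac{1}{-3988} + 568760} = \sqrt{- \frac{1}{3988} + 568760} = \sqrt{\frac{2268214879}{3988}} = \frac{\sqrt{2261410234363}}{1994}$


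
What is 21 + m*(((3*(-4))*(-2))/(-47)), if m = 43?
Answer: -45/47 ≈ -0.95745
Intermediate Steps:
21 + m*(((3*(-4))*(-2))/(-47)) = 21 + 43*(((3*(-4))*(-2))/(-47)) = 21 + 43*(-12*(-2)*(-1/47)) = 21 + 43*(24*(-1/47)) = 21 + 43*(-24/47) = 21 - 1032/47 = -45/47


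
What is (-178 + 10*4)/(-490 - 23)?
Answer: 46/171 ≈ 0.26901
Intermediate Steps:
(-178 + 10*4)/(-490 - 23) = (-178 + 40)/(-513) = -1/513*(-138) = 46/171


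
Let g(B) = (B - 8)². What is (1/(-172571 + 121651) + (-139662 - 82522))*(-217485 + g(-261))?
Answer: 410469058323961/12730 ≈ 3.2244e+10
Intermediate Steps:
g(B) = (-8 + B)²
(1/(-172571 + 121651) + (-139662 - 82522))*(-217485 + g(-261)) = (1/(-172571 + 121651) + (-139662 - 82522))*(-217485 + (-8 - 261)²) = (1/(-50920) - 222184)*(-217485 + (-269)²) = (-1/50920 - 222184)*(-217485 + 72361) = -11313609281/50920*(-145124) = 410469058323961/12730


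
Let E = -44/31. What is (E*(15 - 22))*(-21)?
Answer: -6468/31 ≈ -208.65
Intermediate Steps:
E = -44/31 (E = -44*1/31 = -44/31 ≈ -1.4194)
(E*(15 - 22))*(-21) = -44*(15 - 22)/31*(-21) = -44/31*(-7)*(-21) = (308/31)*(-21) = -6468/31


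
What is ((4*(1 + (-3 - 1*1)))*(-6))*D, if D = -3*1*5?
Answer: -1080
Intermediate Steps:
D = -15 (D = -3*5 = -15)
((4*(1 + (-3 - 1*1)))*(-6))*D = ((4*(1 + (-3 - 1*1)))*(-6))*(-15) = ((4*(1 + (-3 - 1)))*(-6))*(-15) = ((4*(1 - 4))*(-6))*(-15) = ((4*(-3))*(-6))*(-15) = -12*(-6)*(-15) = 72*(-15) = -1080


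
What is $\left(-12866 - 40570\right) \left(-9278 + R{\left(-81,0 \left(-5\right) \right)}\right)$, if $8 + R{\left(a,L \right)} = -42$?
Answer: $498451008$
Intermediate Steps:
$R{\left(a,L \right)} = -50$ ($R{\left(a,L \right)} = -8 - 42 = -50$)
$\left(-12866 - 40570\right) \left(-9278 + R{\left(-81,0 \left(-5\right) \right)}\right) = \left(-12866 - 40570\right) \left(-9278 - 50\right) = \left(-53436\right) \left(-9328\right) = 498451008$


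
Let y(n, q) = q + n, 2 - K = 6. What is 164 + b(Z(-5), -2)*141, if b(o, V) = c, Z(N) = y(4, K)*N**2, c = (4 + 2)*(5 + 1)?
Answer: 5240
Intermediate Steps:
K = -4 (K = 2 - 1*6 = 2 - 6 = -4)
y(n, q) = n + q
c = 36 (c = 6*6 = 36)
Z(N) = 0 (Z(N) = (4 - 4)*N**2 = 0*N**2 = 0)
b(o, V) = 36
164 + b(Z(-5), -2)*141 = 164 + 36*141 = 164 + 5076 = 5240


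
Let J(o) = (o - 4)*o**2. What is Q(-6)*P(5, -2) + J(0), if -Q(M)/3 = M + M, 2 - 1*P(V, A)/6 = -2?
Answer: 864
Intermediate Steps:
J(o) = o**2*(-4 + o) (J(o) = (-4 + o)*o**2 = o**2*(-4 + o))
P(V, A) = 24 (P(V, A) = 12 - 6*(-2) = 12 + 12 = 24)
Q(M) = -6*M (Q(M) = -3*(M + M) = -6*M)
Q(-6)*P(5, -2) + J(0) = -6*(-6)*24 + 0**2*(-4 + 0) = 36*24 + 0*(-4) = 864 + 0 = 864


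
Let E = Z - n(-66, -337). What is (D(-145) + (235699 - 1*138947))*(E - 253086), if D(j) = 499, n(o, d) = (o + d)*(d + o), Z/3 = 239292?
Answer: 29406854631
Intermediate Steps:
Z = 717876 (Z = 3*239292 = 717876)
n(o, d) = (d + o)² (n(o, d) = (d + o)*(d + o) = (d + o)²)
E = 555467 (E = 717876 - (-337 - 66)² = 717876 - 1*(-403)² = 717876 - 1*162409 = 717876 - 162409 = 555467)
(D(-145) + (235699 - 1*138947))*(E - 253086) = (499 + (235699 - 1*138947))*(555467 - 253086) = (499 + (235699 - 138947))*302381 = (499 + 96752)*302381 = 97251*302381 = 29406854631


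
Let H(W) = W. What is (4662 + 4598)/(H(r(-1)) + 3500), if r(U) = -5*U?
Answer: 1852/701 ≈ 2.6419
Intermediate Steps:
(4662 + 4598)/(H(r(-1)) + 3500) = (4662 + 4598)/(-5*(-1) + 3500) = 9260/(5 + 3500) = 9260/3505 = 9260*(1/3505) = 1852/701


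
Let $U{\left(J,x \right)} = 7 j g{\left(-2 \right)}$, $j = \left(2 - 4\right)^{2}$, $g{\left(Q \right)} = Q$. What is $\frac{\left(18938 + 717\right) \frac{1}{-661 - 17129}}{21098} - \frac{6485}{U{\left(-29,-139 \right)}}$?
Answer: $\frac{17385972343}{150133368} \approx 115.8$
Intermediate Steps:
$j = 4$ ($j = \left(-2\right)^{2} = 4$)
$U{\left(J,x \right)} = -56$ ($U{\left(J,x \right)} = 7 \cdot 4 \left(-2\right) = 28 \left(-2\right) = -56$)
$\frac{\left(18938 + 717\right) \frac{1}{-661 - 17129}}{21098} - \frac{6485}{U{\left(-29,-139 \right)}} = \frac{\left(18938 + 717\right) \frac{1}{-661 - 17129}}{21098} - \frac{6485}{-56} = \frac{19655}{-17790} \cdot \frac{1}{21098} - - \frac{6485}{56} = 19655 \left(- \frac{1}{17790}\right) \frac{1}{21098} + \frac{6485}{56} = \left(- \frac{3931}{3558}\right) \frac{1}{21098} + \frac{6485}{56} = - \frac{3931}{75066684} + \frac{6485}{56} = \frac{17385972343}{150133368}$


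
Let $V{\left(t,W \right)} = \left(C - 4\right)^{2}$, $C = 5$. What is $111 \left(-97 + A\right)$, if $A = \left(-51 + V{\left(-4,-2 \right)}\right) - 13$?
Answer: $-17760$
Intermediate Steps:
$V{\left(t,W \right)} = 1$ ($V{\left(t,W \right)} = \left(5 - 4\right)^{2} = 1^{2} = 1$)
$A = -63$ ($A = \left(-51 + 1\right) - 13 = -50 - 13 = -63$)
$111 \left(-97 + A\right) = 111 \left(-97 - 63\right) = 111 \left(-160\right) = -17760$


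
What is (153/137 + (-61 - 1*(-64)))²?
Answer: 318096/18769 ≈ 16.948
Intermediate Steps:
(153/137 + (-61 - 1*(-64)))² = (153*(1/137) + (-61 + 64))² = (153/137 + 3)² = (564/137)² = 318096/18769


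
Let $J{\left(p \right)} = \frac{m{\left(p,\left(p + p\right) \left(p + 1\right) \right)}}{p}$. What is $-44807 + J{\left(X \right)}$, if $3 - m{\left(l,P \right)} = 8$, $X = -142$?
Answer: $- \frac{6362589}{142} \approx -44807.0$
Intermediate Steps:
$m{\left(l,P \right)} = -5$ ($m{\left(l,P \right)} = 3 - 8 = -5$)
$J{\left(p \right)} = - \frac{5}{p}$
$-44807 + J{\left(X \right)} = -44807 - \frac{5}{-142} = -44807 - - \frac{5}{142} = -44807 + \frac{5}{142} = - \frac{6362589}{142}$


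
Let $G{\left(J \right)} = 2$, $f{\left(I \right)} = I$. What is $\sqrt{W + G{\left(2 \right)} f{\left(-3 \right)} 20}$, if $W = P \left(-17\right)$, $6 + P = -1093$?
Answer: $\sqrt{18563} \approx 136.25$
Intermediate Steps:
$P = -1099$ ($P = -6 - 1093 = -1099$)
$W = 18683$ ($W = \left(-1099\right) \left(-17\right) = 18683$)
$\sqrt{W + G{\left(2 \right)} f{\left(-3 \right)} 20} = \sqrt{18683 + 2 \left(-3\right) 20} = \sqrt{18683 - 120} = \sqrt{18563}$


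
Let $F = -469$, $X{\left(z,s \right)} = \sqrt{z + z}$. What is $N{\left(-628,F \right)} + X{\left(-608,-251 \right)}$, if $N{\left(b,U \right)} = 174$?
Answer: $174 + 8 i \sqrt{19} \approx 174.0 + 34.871 i$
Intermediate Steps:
$X{\left(z,s \right)} = \sqrt{2} \sqrt{z}$ ($X{\left(z,s \right)} = \sqrt{2 z} = \sqrt{2} \sqrt{z}$)
$N{\left(-628,F \right)} + X{\left(-608,-251 \right)} = 174 + \sqrt{2} \sqrt{-608} = 174 + \sqrt{2} \cdot 4 i \sqrt{38} = 174 + 8 i \sqrt{19}$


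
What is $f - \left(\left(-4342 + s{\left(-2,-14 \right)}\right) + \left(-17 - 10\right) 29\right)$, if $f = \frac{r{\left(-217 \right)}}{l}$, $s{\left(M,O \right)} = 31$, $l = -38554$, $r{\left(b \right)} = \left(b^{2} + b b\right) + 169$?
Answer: $\frac{196299729}{38554} \approx 5091.6$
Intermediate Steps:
$r{\left(b \right)} = 169 + 2 b^{2}$ ($r{\left(b \right)} = \left(b^{2} + b^{2}\right) + 169 = 2 b^{2} + 169 = 169 + 2 b^{2}$)
$f = - \frac{94347}{38554}$ ($f = \frac{169 + 2 \left(-217\right)^{2}}{-38554} = \left(169 + 2 \cdot 47089\right) \left(- \frac{1}{38554}\right) = \left(169 + 94178\right) \left(- \frac{1}{38554}\right) = 94347 \left(- \frac{1}{38554}\right) = - \frac{94347}{38554} \approx -2.4471$)
$f - \left(\left(-4342 + s{\left(-2,-14 \right)}\right) + \left(-17 - 10\right) 29\right) = - \frac{94347}{38554} - \left(\left(-4342 + 31\right) + \left(-17 - 10\right) 29\right) = - \frac{94347}{38554} - \left(-4311 - 783\right) = - \frac{94347}{38554} - -5094 = - \frac{94347}{38554} + 5094 = \frac{196299729}{38554}$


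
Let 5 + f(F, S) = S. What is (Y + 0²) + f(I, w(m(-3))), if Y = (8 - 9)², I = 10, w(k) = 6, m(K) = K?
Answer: 2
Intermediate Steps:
f(F, S) = -5 + S
Y = 1 (Y = (-1)² = 1)
(Y + 0²) + f(I, w(m(-3))) = (1 + 0²) + (-5 + 6) = (1 + 0) + 1 = 1 + 1 = 2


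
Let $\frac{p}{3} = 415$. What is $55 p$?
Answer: $68475$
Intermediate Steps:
$p = 1245$ ($p = 3 \cdot 415 = 1245$)
$55 p = 55 \cdot 1245 = 68475$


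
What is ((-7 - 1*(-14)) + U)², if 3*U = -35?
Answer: 196/9 ≈ 21.778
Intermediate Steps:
U = -35/3 (U = (⅓)*(-35) = -35/3 ≈ -11.667)
((-7 - 1*(-14)) + U)² = ((-7 - 1*(-14)) - 35/3)² = ((-7 + 14) - 35/3)² = (7 - 35/3)² = (-14/3)² = 196/9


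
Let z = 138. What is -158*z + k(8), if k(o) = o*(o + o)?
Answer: -21676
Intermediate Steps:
k(o) = 2*o² (k(o) = o*(2*o) = 2*o²)
-158*z + k(8) = -158*138 + 2*8² = -21804 + 2*64 = -21804 + 128 = -21676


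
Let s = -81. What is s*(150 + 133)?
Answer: -22923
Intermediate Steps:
s*(150 + 133) = -81*(150 + 133) = -81*283 = -22923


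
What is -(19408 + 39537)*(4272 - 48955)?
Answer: 2633839435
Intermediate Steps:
-(19408 + 39537)*(4272 - 48955) = -58945*(-44683) = -1*(-2633839435) = 2633839435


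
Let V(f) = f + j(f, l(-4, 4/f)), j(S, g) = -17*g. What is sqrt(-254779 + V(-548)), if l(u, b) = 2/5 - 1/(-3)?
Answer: 2*I*sqrt(14362845)/15 ≈ 505.31*I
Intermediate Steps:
l(u, b) = 11/15 (l(u, b) = 2*(1/5) - 1*(-1/3) = 2/5 + 1/3 = 11/15)
V(f) = -187/15 + f (V(f) = f - 17*11/15 = f - 187/15 = -187/15 + f)
sqrt(-254779 + V(-548)) = sqrt(-254779 + (-187/15 - 548)) = sqrt(-254779 - 8407/15) = sqrt(-3830092/15) = 2*I*sqrt(14362845)/15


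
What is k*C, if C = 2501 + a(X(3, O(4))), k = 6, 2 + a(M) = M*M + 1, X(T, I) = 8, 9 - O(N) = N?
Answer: 15384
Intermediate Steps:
O(N) = 9 - N
a(M) = -1 + M² (a(M) = -2 + (M*M + 1) = -2 + (M² + 1) = -2 + (1 + M²) = -1 + M²)
C = 2564 (C = 2501 + (-1 + 8²) = 2501 + (-1 + 64) = 2501 + 63 = 2564)
k*C = 6*2564 = 15384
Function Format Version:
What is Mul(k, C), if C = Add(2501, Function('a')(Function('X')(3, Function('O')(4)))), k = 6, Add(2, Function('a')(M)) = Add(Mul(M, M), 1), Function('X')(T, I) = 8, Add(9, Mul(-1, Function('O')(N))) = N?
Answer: 15384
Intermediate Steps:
Function('O')(N) = Add(9, Mul(-1, N))
Function('a')(M) = Add(-1, Pow(M, 2)) (Function('a')(M) = Add(-2, Add(Mul(M, M), 1)) = Add(-2, Add(Pow(M, 2), 1)) = Add(-2, Add(1, Pow(M, 2))) = Add(-1, Pow(M, 2)))
C = 2564 (C = Add(2501, Add(-1, Pow(8, 2))) = Add(2501, Add(-1, 64)) = Add(2501, 63) = 2564)
Mul(k, C) = Mul(6, 2564) = 15384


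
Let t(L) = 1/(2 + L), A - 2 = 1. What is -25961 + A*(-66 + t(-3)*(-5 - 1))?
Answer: -26141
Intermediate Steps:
A = 3 (A = 2 + 1 = 3)
-25961 + A*(-66 + t(-3)*(-5 - 1)) = -25961 + 3*(-66 + (-5 - 1)/(2 - 3)) = -25961 + 3*(-66 - 6/(-1)) = -25961 + 3*(-66 - 1*(-6)) = -25961 + 3*(-66 + 6) = -25961 + 3*(-60) = -25961 - 180 = -26141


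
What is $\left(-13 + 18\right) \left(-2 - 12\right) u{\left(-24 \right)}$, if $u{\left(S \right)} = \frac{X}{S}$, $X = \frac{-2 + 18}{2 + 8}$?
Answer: $\frac{14}{3} \approx 4.6667$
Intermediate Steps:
$X = \frac{8}{5}$ ($X = \frac{16}{10} = 16 \cdot \frac{1}{10} = \frac{8}{5} \approx 1.6$)
$u{\left(S \right)} = \frac{8}{5 S}$
$\left(-13 + 18\right) \left(-2 - 12\right) u{\left(-24 \right)} = \left(-13 + 18\right) \left(-2 - 12\right) \frac{8}{5 \left(-24\right)} = 5 \left(-14\right) \frac{8}{5} \left(- \frac{1}{24}\right) = \left(-70\right) \left(- \frac{1}{15}\right) = \frac{14}{3}$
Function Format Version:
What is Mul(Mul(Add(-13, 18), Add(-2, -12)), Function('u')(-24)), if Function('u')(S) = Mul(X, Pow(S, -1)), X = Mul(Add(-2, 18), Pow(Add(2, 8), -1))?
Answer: Rational(14, 3) ≈ 4.6667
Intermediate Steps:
X = Rational(8, 5) (X = Mul(16, Pow(10, -1)) = Mul(16, Rational(1, 10)) = Rational(8, 5) ≈ 1.6000)
Function('u')(S) = Mul(Rational(8, 5), Pow(S, -1))
Mul(Mul(Add(-13, 18), Add(-2, -12)), Function('u')(-24)) = Mul(Mul(Add(-13, 18), Add(-2, -12)), Mul(Rational(8, 5), Pow(-24, -1))) = Mul(Mul(5, -14), Mul(Rational(8, 5), Rational(-1, 24))) = Mul(-70, Rational(-1, 15)) = Rational(14, 3)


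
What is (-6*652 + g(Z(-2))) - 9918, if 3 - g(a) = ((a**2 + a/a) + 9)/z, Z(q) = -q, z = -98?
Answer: -96788/7 ≈ -13827.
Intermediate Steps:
g(a) = 152/49 + a**2/98 (g(a) = 3 - ((a**2 + a/a) + 9)/(-98) = 3 - ((a**2 + 1) + 9)*(-1)/98 = 3 - ((1 + a**2) + 9)*(-1)/98 = 3 - (10 + a**2)*(-1)/98 = 3 - (-5/49 - a**2/98) = 3 + (5/49 + a**2/98) = 152/49 + a**2/98)
(-6*652 + g(Z(-2))) - 9918 = (-6*652 + (152/49 + (-1*(-2))**2/98)) - 9918 = (-3912 + (152/49 + (1/98)*2**2)) - 9918 = (-3912 + (152/49 + (1/98)*4)) - 9918 = (-3912 + (152/49 + 2/49)) - 9918 = (-3912 + 22/7) - 9918 = -27362/7 - 9918 = -96788/7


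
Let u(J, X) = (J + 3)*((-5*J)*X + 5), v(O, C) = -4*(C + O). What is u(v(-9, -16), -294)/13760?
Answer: 3028303/2752 ≈ 1100.4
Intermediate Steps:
v(O, C) = -4*C - 4*O
u(J, X) = (3 + J)*(5 - 5*J*X) (u(J, X) = (3 + J)*(-5*J*X + 5) = (3 + J)*(5 - 5*J*X))
u(v(-9, -16), -294)/13760 = (15 + 5*(-4*(-16) - 4*(-9)) - 15*(-4*(-16) - 4*(-9))*(-294) - 5*(-294)*(-4*(-16) - 4*(-9))²)/13760 = (15 + 5*(64 + 36) - 15*(64 + 36)*(-294) - 5*(-294)*(64 + 36)²)*(1/13760) = (15 + 5*100 - 15*100*(-294) - 5*(-294)*100²)*(1/13760) = (15 + 500 + 441000 - 5*(-294)*10000)*(1/13760) = (15 + 500 + 441000 + 14700000)*(1/13760) = 15141515*(1/13760) = 3028303/2752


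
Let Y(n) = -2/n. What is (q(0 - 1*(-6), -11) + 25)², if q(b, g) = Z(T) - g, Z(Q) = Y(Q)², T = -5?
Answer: 817216/625 ≈ 1307.5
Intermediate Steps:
Z(Q) = 4/Q² (Z(Q) = (-2/Q)² = 4/Q²)
q(b, g) = 4/25 - g (q(b, g) = 4/(-5)² - g = 4*(1/25) - g = 4/25 - g)
(q(0 - 1*(-6), -11) + 25)² = ((4/25 - 1*(-11)) + 25)² = ((4/25 + 11) + 25)² = (279/25 + 25)² = (904/25)² = 817216/625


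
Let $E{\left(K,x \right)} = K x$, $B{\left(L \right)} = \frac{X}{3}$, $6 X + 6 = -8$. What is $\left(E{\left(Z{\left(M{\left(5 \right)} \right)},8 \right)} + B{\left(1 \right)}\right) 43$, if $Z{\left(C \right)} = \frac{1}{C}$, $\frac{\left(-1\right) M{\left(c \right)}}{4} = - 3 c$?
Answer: $- \frac{1247}{45} \approx -27.711$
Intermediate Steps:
$X = - \frac{7}{3}$ ($X = -1 + \frac{1}{6} \left(-8\right) = -1 - \frac{4}{3} = - \frac{7}{3} \approx -2.3333$)
$M{\left(c \right)} = 12 c$ ($M{\left(c \right)} = - 4 \left(- 3 c\right) = 12 c$)
$B{\left(L \right)} = - \frac{7}{9}$ ($B{\left(L \right)} = - \frac{7}{3 \cdot 3} = \left(- \frac{7}{3}\right) \frac{1}{3} = - \frac{7}{9}$)
$\left(E{\left(Z{\left(M{\left(5 \right)} \right)},8 \right)} + B{\left(1 \right)}\right) 43 = \left(\frac{1}{12 \cdot 5} \cdot 8 - \frac{7}{9}\right) 43 = \left(\frac{1}{60} \cdot 8 - \frac{7}{9}\right) 43 = \left(\frac{2}{15} - \frac{7}{9}\right) 43 = \left(- \frac{29}{45}\right) 43 = - \frac{1247}{45}$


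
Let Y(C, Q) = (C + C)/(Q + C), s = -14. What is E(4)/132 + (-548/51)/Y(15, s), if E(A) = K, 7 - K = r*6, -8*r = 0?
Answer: -10271/33660 ≈ -0.30514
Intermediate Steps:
r = 0 (r = -⅛*0 = 0)
Y(C, Q) = 2*C/(C + Q) (Y(C, Q) = (2*C)/(C + Q) = 2*C/(C + Q))
K = 7 (K = 7 - 0*6 = 7 - 1*0 = 7 + 0 = 7)
E(A) = 7
E(4)/132 + (-548/51)/Y(15, s) = 7/132 + (-548/51)/((2*15/(15 - 14))) = 7*(1/132) + (-548/51)/((2*15/1)) = 7/132 + (-4*137/51)/((2*15*1)) = 7/132 - 548/51/30 = 7/132 - 548/51*1/30 = 7/132 - 274/765 = -10271/33660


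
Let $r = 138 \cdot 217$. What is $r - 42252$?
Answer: $-12306$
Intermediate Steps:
$r = 29946$
$r - 42252 = 29946 - 42252 = -12306$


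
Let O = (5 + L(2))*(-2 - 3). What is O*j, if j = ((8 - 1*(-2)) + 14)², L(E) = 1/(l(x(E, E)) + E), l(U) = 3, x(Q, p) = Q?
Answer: -14976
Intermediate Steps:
L(E) = 1/(3 + E)
j = 576 (j = ((8 + 2) + 14)² = (10 + 14)² = 24² = 576)
O = -26 (O = (5 + 1/(3 + 2))*(-2 - 3) = (5 + 1/5)*(-5) = (5 + ⅕)*(-5) = (26/5)*(-5) = -26)
O*j = -26*576 = -14976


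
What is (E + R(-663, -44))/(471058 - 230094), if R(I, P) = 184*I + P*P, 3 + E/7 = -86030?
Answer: -722287/240964 ≈ -2.9975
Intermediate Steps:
E = -602231 (E = -21 + 7*(-86030) = -21 - 602210 = -602231)
R(I, P) = P² + 184*I (R(I, P) = 184*I + P² = P² + 184*I)
(E + R(-663, -44))/(471058 - 230094) = (-602231 + ((-44)² + 184*(-663)))/(471058 - 230094) = (-602231 + (1936 - 121992))/240964 = (-602231 - 120056)*(1/240964) = -722287*1/240964 = -722287/240964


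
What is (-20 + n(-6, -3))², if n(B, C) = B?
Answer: 676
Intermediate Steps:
(-20 + n(-6, -3))² = (-20 - 6)² = (-26)² = 676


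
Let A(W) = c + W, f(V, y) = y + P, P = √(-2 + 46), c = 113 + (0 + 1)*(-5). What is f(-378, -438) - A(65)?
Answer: -611 + 2*√11 ≈ -604.37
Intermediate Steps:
c = 108 (c = 113 + 1*(-5) = 113 - 5 = 108)
P = 2*√11 (P = √44 = 2*√11 ≈ 6.6332)
f(V, y) = y + 2*√11
A(W) = 108 + W
f(-378, -438) - A(65) = (-438 + 2*√11) - (108 + 65) = (-438 + 2*√11) - 1*173 = (-438 + 2*√11) - 173 = -611 + 2*√11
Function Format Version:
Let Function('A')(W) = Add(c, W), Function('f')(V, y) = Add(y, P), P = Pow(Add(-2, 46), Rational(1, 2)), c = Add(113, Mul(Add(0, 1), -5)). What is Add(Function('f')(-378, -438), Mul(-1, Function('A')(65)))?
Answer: Add(-611, Mul(2, Pow(11, Rational(1, 2)))) ≈ -604.37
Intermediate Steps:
c = 108 (c = Add(113, Mul(1, -5)) = Add(113, -5) = 108)
P = Mul(2, Pow(11, Rational(1, 2))) (P = Pow(44, Rational(1, 2)) = Mul(2, Pow(11, Rational(1, 2))) ≈ 6.6332)
Function('f')(V, y) = Add(y, Mul(2, Pow(11, Rational(1, 2))))
Function('A')(W) = Add(108, W)
Add(Function('f')(-378, -438), Mul(-1, Function('A')(65))) = Add(Add(-438, Mul(2, Pow(11, Rational(1, 2)))), Mul(-1, Add(108, 65))) = Add(Add(-438, Mul(2, Pow(11, Rational(1, 2)))), Mul(-1, 173)) = Add(Add(-438, Mul(2, Pow(11, Rational(1, 2)))), -173) = Add(-611, Mul(2, Pow(11, Rational(1, 2))))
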